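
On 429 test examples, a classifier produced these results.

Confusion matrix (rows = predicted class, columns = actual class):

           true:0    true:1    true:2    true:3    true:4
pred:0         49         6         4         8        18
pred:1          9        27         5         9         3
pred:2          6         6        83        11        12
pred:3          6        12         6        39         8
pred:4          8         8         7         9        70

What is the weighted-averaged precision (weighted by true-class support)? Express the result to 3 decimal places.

0.622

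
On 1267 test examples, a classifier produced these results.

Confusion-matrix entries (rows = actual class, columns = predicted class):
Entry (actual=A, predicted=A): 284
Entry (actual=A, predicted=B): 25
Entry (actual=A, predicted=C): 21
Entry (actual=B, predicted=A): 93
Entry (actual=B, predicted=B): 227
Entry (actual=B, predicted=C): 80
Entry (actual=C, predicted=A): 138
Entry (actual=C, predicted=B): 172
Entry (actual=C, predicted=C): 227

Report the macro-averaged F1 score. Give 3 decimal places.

0.583

Per-class F1 score (2·TP/(2·TP+FP+FN)):
  A: TP=284, FP=93+138=231, FN=25+21=46 → 568/845 = 0.6722
  B: TP=227, FP=25+172=197, FN=93+80=173 → 454/824 = 0.5510
  C: TP=227, FP=21+80=101, FN=138+172=310 → 454/865 = 0.5249
Macro-F1 score = mean = (0.6722 + 0.5510 + 0.5249) / 3 = 0.583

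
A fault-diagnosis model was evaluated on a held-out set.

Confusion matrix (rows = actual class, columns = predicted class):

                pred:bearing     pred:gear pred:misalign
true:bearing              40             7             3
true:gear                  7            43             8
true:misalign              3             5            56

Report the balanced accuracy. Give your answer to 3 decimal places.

Balanced accuracy = mean of per-class recall.
  bearing: recall = 40/50 = 0.8000
  gear: recall = 43/58 = 0.7414
  misalign: recall = 56/64 = 0.8750
Mean = (0.8000 + 0.7414 + 0.8750) / 3 = 0.805

0.805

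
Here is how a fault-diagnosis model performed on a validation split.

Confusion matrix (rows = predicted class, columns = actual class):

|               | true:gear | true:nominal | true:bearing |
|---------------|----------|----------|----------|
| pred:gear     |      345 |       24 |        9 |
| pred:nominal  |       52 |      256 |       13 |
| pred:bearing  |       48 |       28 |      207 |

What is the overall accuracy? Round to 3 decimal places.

0.823

Accuracy = trace / total = (345+256+207=808) / 982 = 808/982 = 0.823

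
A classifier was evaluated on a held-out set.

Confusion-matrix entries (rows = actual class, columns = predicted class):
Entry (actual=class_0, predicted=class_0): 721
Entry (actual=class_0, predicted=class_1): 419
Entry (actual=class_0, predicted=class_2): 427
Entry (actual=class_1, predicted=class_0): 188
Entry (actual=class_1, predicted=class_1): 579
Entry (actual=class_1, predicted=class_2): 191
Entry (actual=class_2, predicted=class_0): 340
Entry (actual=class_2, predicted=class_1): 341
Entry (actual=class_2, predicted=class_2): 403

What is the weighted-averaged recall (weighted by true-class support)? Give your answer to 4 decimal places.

Per-class recall (TP/(TP+FN)):
  class_0: TP=721, FN=419+427=846 → 721/1567 = 0.46011
  class_1: TP=579, FN=188+191=379 → 579/958 = 0.60438
  class_2: TP=403, FN=340+341=681 → 403/1084 = 0.37177
Weighted-recall = Σ (supportᵢ/N)·recallᵢ with N=3609: (1567/3609)·0.46011 + (958/3609)·0.60438 + (1084/3609)·0.37177 = 0.4719

0.4719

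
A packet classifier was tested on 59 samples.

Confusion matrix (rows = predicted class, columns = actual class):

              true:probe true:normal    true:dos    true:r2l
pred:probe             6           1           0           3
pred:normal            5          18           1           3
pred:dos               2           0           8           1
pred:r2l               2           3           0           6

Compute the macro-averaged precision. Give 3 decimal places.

Per-class precision (TP/(TP+FP)):
  probe: TP=6, FP=1+0+3=4 → 6/10 = 0.6000
  normal: TP=18, FP=5+1+3=9 → 18/27 = 0.6667
  dos: TP=8, FP=2+0+1=3 → 8/11 = 0.7273
  r2l: TP=6, FP=2+3+0=5 → 6/11 = 0.5455
Macro-precision = mean = (0.6000 + 0.6667 + 0.7273 + 0.5455) / 4 = 0.635

0.635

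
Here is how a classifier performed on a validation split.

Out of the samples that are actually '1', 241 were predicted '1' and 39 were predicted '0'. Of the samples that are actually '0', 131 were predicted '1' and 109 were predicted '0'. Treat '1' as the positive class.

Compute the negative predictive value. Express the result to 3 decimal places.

NPV = TN/(TN+FN) = 109/(109+39) = 0.736

0.736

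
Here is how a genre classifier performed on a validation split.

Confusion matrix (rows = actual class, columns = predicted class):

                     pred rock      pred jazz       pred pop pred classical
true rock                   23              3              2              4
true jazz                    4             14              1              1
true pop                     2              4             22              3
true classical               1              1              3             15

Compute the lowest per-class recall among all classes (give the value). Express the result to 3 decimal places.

Per-class recall (TP/(TP+FN)):
  rock: TP=23, FN=3+2+4=9 → 23/32 = 0.7188
  jazz: TP=14, FN=4+1+1=6 → 14/20 = 0.7000
  pop: TP=22, FN=2+4+3=9 → 22/31 = 0.7097
  classical: TP=15, FN=1+1+3=5 → 15/20 = 0.7500
Lowest is class 'jazz' with recall = 0.700.

0.700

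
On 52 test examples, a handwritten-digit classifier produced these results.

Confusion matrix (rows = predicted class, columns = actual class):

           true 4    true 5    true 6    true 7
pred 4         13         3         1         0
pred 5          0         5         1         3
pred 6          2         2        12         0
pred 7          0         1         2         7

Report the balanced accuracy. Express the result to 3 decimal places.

0.693

Balanced accuracy = mean of per-class recall.
  4: recall = 13/15 = 0.8667
  5: recall = 5/11 = 0.4545
  6: recall = 12/16 = 0.7500
  7: recall = 7/10 = 0.7000
Mean = (0.8667 + 0.4545 + 0.7500 + 0.7000) / 4 = 0.693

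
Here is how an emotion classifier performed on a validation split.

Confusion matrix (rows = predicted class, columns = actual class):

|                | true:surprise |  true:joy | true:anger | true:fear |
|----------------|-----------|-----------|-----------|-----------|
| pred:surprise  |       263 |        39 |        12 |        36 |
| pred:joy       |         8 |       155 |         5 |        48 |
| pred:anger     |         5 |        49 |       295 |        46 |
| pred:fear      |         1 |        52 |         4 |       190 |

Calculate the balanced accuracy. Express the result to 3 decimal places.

Balanced accuracy = mean of per-class recall.
  surprise: recall = 263/277 = 0.9495
  joy: recall = 155/295 = 0.5254
  anger: recall = 295/316 = 0.9335
  fear: recall = 190/320 = 0.5938
Mean = (0.9495 + 0.5254 + 0.9335 + 0.5938) / 4 = 0.751

0.751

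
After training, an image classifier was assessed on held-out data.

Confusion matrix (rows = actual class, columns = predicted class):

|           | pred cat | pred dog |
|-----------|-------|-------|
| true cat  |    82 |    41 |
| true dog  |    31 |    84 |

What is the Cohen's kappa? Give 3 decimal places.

Observed agreement pₒ = trace/N = 166/238 = 0.6975
Expected agreement pₑ = Σ (rowᵢ·colᵢ)/N² = (123·113 + 115·125)/238² = 0.4992
κ = (pₒ − pₑ)/(1 − pₑ) = (0.6975 − 0.4992)/(1 − 0.4992) = 0.396

0.396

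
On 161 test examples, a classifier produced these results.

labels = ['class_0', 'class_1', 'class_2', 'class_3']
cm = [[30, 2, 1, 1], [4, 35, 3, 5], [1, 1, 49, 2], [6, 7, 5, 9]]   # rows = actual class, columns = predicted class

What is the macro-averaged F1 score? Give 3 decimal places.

0.713

Per-class F1 score (2·TP/(2·TP+FP+FN)):
  class_0: TP=30, FP=4+1+6=11, FN=2+1+1=4 → 60/75 = 0.8000
  class_1: TP=35, FP=2+1+7=10, FN=4+3+5=12 → 70/92 = 0.7609
  class_2: TP=49, FP=1+3+5=9, FN=1+1+2=4 → 98/111 = 0.8829
  class_3: TP=9, FP=1+5+2=8, FN=6+7+5=18 → 18/44 = 0.4091
Macro-F1 score = mean = (0.8000 + 0.7609 + 0.8829 + 0.4091) / 4 = 0.713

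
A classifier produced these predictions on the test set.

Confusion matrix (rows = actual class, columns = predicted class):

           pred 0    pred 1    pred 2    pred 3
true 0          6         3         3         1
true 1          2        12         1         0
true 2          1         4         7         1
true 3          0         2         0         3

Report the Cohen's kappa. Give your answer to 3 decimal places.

0.454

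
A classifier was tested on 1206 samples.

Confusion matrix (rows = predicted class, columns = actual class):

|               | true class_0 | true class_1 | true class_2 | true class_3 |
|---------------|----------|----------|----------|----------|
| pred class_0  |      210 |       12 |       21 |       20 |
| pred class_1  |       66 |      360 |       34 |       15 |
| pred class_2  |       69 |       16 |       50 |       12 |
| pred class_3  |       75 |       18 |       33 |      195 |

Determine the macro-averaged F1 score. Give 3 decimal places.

0.619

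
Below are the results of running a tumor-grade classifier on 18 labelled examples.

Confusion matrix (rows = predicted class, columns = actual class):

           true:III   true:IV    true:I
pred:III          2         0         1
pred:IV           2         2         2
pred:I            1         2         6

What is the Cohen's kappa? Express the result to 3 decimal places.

Observed agreement pₒ = trace/N = 10/18 = 0.5556
Expected agreement pₑ = Σ (rowᵢ·colᵢ)/N² = (5·3 + 4·6 + 9·9)/18² = 0.3704
κ = (pₒ − pₑ)/(1 − pₑ) = (0.5556 − 0.3704)/(1 − 0.3704) = 0.294

0.294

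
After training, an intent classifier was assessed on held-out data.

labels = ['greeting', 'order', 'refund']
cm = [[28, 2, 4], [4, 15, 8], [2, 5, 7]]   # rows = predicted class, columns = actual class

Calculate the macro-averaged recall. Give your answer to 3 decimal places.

Per-class recall (TP/(TP+FN)):
  greeting: TP=28, FN=4+2=6 → 28/34 = 0.8235
  order: TP=15, FN=2+5=7 → 15/22 = 0.6818
  refund: TP=7, FN=4+8=12 → 7/19 = 0.3684
Macro-recall = mean = (0.8235 + 0.6818 + 0.3684) / 3 = 0.625

0.625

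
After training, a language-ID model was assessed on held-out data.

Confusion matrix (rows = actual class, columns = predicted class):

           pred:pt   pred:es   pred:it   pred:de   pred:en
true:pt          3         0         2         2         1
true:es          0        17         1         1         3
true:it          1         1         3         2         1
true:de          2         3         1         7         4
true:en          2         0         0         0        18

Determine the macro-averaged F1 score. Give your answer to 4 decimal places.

Per-class F1 score (2·TP/(2·TP+FP+FN)):
  pt: TP=3, FP=0+1+2+2=5, FN=0+2+2+1=5 → 6/16 = 0.37500
  es: TP=17, FP=0+1+3+0=4, FN=0+1+1+3=5 → 34/43 = 0.79070
  it: TP=3, FP=2+1+1+0=4, FN=1+1+2+1=5 → 6/15 = 0.40000
  de: TP=7, FP=2+1+2+0=5, FN=2+3+1+4=10 → 14/29 = 0.48276
  en: TP=18, FP=1+3+1+4=9, FN=2+0+0+0=2 → 36/47 = 0.76596
Macro-F1 score = mean = (0.37500 + 0.79070 + 0.40000 + 0.48276 + 0.76596) / 5 = 0.5629

0.5629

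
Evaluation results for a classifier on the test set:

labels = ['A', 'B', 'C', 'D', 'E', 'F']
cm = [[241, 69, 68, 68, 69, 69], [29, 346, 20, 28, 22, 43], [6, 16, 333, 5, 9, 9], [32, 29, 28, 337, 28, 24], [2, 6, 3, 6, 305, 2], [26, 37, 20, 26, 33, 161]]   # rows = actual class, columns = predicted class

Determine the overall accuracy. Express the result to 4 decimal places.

Accuracy = trace / total = (241+346+333+337+305+161=1723) / 2555 = 1723/2555 = 0.6744

0.6744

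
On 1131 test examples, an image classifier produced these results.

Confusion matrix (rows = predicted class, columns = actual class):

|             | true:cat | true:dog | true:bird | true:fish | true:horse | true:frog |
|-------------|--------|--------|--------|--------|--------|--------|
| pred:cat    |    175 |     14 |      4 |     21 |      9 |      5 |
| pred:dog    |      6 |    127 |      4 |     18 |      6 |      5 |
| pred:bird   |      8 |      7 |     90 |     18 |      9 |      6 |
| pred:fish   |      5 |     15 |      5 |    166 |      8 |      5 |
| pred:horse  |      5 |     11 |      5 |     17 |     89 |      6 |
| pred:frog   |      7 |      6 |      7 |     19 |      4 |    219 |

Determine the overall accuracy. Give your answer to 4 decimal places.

0.7657

Accuracy = trace / total = (175+127+90+166+89+219=866) / 1131 = 866/1131 = 0.7657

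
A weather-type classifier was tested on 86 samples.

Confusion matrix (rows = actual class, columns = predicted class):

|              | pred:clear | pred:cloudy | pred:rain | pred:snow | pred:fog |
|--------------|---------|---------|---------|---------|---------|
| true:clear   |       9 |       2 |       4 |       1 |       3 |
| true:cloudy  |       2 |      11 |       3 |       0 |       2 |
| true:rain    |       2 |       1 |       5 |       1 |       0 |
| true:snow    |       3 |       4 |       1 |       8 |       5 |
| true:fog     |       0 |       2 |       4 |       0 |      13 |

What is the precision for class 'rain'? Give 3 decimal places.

One-vs-rest for 'rain': TP = diagonal; FP = other classes predicted 'rain'; FN = 'rain' predicted as other.
precision = TP/(TP+FP).
rain: TP=5, FP=4+3+1+4=12 → 5/17 = 0.2941

0.294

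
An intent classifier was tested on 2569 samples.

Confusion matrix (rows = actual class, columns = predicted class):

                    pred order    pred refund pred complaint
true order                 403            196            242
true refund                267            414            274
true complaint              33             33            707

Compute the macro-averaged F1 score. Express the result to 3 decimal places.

Per-class F1 score (2·TP/(2·TP+FP+FN)):
  order: TP=403, FP=267+33=300, FN=196+242=438 → 806/1544 = 0.5220
  refund: TP=414, FP=196+33=229, FN=267+274=541 → 828/1598 = 0.5181
  complaint: TP=707, FP=242+274=516, FN=33+33=66 → 1414/1996 = 0.7084
Macro-F1 score = mean = (0.5220 + 0.5181 + 0.7084) / 3 = 0.583

0.583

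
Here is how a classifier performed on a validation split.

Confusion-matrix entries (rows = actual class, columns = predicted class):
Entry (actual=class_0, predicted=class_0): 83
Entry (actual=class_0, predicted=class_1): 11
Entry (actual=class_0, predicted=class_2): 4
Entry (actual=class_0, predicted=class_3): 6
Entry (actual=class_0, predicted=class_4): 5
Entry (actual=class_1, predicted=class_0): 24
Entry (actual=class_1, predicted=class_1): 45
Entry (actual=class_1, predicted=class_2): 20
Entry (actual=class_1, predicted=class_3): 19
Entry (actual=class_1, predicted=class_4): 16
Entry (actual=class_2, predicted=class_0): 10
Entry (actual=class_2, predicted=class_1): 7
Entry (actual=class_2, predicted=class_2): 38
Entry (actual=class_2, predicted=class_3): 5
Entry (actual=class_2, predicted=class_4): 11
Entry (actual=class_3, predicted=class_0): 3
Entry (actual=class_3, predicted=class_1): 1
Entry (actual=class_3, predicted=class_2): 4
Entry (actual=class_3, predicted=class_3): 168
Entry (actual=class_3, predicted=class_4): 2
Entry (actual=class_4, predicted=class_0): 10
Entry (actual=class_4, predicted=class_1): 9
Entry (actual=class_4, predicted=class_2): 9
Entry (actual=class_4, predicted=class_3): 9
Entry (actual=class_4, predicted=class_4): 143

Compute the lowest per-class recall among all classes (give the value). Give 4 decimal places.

0.3629

Per-class recall (TP/(TP+FN)):
  class_0: TP=83, FN=11+4+6+5=26 → 83/109 = 0.76147
  class_1: TP=45, FN=24+20+19+16=79 → 45/124 = 0.36290
  class_2: TP=38, FN=10+7+5+11=33 → 38/71 = 0.53521
  class_3: TP=168, FN=3+1+4+2=10 → 168/178 = 0.94382
  class_4: TP=143, FN=10+9+9+9=37 → 143/180 = 0.79444
Lowest is class 'class_1' with recall = 0.3629.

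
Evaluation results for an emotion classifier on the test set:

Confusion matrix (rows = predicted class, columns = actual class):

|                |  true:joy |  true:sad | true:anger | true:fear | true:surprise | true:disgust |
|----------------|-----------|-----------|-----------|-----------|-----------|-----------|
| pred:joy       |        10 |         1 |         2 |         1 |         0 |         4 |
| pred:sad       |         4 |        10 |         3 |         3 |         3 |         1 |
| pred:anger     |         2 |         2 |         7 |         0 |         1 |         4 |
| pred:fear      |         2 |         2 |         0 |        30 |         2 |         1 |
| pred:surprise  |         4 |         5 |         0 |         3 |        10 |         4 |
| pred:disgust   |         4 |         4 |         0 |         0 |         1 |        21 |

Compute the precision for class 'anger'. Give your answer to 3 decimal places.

Take TP from the diagonal, FP from the rest of the 'anger' prediction marginal, FN from the rest of the 'anger' actual marginal.
precision = TP/(TP+FP).
anger: TP=7, FP=2+2+0+1+4=9 → 7/16 = 0.4375

0.438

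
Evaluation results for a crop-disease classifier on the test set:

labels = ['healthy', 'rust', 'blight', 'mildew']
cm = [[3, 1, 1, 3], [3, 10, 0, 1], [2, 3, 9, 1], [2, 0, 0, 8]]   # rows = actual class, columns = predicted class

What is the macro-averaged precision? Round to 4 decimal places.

0.6324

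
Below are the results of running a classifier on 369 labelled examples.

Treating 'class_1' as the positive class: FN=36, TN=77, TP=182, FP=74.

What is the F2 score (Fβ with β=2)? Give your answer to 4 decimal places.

0.8067

Fβ = (1+β²)·TP / ((1+β²)·TP + β²·FN + FP), with β²=4
= 5·182 / (5·182 + 4·36 + 74) = 0.8067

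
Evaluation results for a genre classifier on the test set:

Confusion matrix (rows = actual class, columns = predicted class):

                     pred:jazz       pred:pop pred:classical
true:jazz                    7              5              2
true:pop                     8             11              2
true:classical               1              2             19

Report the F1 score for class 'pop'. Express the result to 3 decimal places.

F1 score = 2·TP/(2·TP+FP+FN).
pop: TP=11, FP=5+2=7, FN=8+2=10 → 22/39 = 0.5641

0.564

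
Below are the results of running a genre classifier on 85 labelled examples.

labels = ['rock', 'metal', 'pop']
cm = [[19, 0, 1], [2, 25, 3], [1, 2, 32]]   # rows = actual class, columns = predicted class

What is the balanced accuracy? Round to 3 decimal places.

0.899

Balanced accuracy = mean of per-class recall.
  rock: recall = 19/20 = 0.9500
  metal: recall = 25/30 = 0.8333
  pop: recall = 32/35 = 0.9143
Mean = (0.9500 + 0.8333 + 0.9143) / 3 = 0.899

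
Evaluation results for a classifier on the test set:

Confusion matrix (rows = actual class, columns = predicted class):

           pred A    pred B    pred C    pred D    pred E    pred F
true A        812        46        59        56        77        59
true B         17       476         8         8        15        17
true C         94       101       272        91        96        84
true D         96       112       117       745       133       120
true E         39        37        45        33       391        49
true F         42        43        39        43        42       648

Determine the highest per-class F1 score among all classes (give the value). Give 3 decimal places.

0.735

Per-class F1 score (2·TP/(2·TP+FP+FN)):
  A: TP=812, FP=17+94+96+39+42=288, FN=46+59+56+77+59=297 → 1624/2209 = 0.7352
  B: TP=476, FP=46+101+112+37+43=339, FN=17+8+8+15+17=65 → 952/1356 = 0.7021
  C: TP=272, FP=59+8+117+45+39=268, FN=94+101+91+96+84=466 → 544/1278 = 0.4257
  D: TP=745, FP=56+8+91+33+43=231, FN=96+112+117+133+120=578 → 1490/2299 = 0.6481
  E: TP=391, FP=77+15+96+133+42=363, FN=39+37+45+33+49=203 → 782/1348 = 0.5801
  F: TP=648, FP=59+17+84+120+49=329, FN=42+43+39+43+42=209 → 1296/1834 = 0.7067
Highest is class 'A' with F1 score = 0.735.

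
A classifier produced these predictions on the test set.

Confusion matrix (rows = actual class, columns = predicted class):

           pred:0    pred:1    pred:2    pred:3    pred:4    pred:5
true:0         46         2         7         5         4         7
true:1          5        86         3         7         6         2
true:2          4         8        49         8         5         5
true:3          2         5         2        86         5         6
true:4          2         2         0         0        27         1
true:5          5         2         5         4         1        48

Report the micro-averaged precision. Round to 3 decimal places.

0.740

Micro-averaging pools counts across classes: ΣTP=342, ΣFP=120, ΣFN=120.
Micro-precision = TP/(TP+FP) on pooled counts = 0.740 (equals overall accuracy in single-label multiclass).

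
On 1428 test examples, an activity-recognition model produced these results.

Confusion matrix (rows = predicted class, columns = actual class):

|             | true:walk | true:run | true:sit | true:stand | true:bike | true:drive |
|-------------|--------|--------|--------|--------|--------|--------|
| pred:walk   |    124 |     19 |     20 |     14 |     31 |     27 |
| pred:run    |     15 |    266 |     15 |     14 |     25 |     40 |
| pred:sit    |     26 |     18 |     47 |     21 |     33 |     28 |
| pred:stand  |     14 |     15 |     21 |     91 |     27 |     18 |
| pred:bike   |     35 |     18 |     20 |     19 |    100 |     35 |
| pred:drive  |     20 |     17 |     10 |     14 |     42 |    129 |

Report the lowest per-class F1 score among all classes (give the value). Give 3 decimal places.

0.307

Per-class F1 score (2·TP/(2·TP+FP+FN)):
  walk: TP=124, FP=19+20+14+31+27=111, FN=15+26+14+35+20=110 → 248/469 = 0.5288
  run: TP=266, FP=15+15+14+25+40=109, FN=19+18+15+18+17=87 → 532/728 = 0.7308
  sit: TP=47, FP=26+18+21+33+28=126, FN=20+15+21+20+10=86 → 94/306 = 0.3072
  stand: TP=91, FP=14+15+21+27+18=95, FN=14+14+21+19+14=82 → 182/359 = 0.5070
  bike: TP=100, FP=35+18+20+19+35=127, FN=31+25+33+27+42=158 → 200/485 = 0.4124
  drive: TP=129, FP=20+17+10+14+42=103, FN=27+40+28+18+35=148 → 258/509 = 0.5069
Lowest is class 'sit' with F1 score = 0.307.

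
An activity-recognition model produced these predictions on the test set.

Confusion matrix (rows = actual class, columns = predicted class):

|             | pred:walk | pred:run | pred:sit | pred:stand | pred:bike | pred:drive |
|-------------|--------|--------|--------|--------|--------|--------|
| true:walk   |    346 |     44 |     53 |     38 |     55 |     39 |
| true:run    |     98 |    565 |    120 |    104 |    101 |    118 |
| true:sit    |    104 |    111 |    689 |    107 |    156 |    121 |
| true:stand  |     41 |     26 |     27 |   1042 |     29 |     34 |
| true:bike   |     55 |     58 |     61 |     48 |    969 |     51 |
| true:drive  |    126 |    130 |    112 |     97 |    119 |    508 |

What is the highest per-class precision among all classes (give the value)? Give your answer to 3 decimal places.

0.726

Per-class precision (TP/(TP+FP)):
  walk: TP=346, FP=98+104+41+55+126=424 → 346/770 = 0.4494
  run: TP=565, FP=44+111+26+58+130=369 → 565/934 = 0.6049
  sit: TP=689, FP=53+120+27+61+112=373 → 689/1062 = 0.6488
  stand: TP=1042, FP=38+104+107+48+97=394 → 1042/1436 = 0.7256
  bike: TP=969, FP=55+101+156+29+119=460 → 969/1429 = 0.6781
  drive: TP=508, FP=39+118+121+34+51=363 → 508/871 = 0.5832
Highest is class 'stand' with precision = 0.726.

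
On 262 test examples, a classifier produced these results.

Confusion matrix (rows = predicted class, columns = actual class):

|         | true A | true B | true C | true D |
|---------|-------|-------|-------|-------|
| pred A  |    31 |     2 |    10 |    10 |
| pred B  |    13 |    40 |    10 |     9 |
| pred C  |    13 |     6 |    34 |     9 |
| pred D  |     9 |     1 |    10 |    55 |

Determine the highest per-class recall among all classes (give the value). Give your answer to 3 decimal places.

Per-class recall (TP/(TP+FN)):
  A: TP=31, FN=13+13+9=35 → 31/66 = 0.4697
  B: TP=40, FN=2+6+1=9 → 40/49 = 0.8163
  C: TP=34, FN=10+10+10=30 → 34/64 = 0.5313
  D: TP=55, FN=10+9+9=28 → 55/83 = 0.6627
Highest is class 'B' with recall = 0.816.

0.816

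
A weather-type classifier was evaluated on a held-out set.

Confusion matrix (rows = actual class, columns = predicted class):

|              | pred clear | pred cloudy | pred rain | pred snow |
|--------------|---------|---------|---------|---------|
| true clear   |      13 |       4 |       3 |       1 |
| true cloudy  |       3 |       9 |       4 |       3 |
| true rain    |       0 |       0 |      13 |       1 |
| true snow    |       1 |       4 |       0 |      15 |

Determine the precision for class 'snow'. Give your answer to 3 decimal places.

0.750

precision = TP/(TP+FP).
snow: TP=15, FP=1+3+1=5 → 15/20 = 0.7500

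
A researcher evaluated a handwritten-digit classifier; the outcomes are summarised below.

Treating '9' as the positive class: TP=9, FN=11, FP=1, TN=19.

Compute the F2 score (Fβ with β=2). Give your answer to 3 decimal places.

0.500

Fβ = (1+β²)·TP / ((1+β²)·TP + β²·FN + FP), with β²=4
= 5·9 / (5·9 + 4·11 + 1) = 0.500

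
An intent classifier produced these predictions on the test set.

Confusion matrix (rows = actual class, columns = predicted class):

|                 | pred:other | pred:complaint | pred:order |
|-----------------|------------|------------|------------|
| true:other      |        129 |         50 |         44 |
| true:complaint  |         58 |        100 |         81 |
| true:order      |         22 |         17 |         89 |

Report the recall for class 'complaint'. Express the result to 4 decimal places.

Take TP from the diagonal, FP from the rest of the 'complaint' prediction marginal, FN from the rest of the 'complaint' actual marginal.
recall = TP/(TP+FN).
complaint: TP=100, FN=58+81=139 → 100/239 = 0.41841

0.4184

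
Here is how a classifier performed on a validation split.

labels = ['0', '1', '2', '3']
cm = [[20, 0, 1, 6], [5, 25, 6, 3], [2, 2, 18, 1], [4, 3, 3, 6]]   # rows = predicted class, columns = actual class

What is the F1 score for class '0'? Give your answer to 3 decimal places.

Take TP from the diagonal, FP from the rest of the '0' prediction marginal, FN from the rest of the '0' actual marginal.
F1 score = 2·TP/(2·TP+FP+FN).
0: TP=20, FP=0+1+6=7, FN=5+2+4=11 → 40/58 = 0.6897

0.690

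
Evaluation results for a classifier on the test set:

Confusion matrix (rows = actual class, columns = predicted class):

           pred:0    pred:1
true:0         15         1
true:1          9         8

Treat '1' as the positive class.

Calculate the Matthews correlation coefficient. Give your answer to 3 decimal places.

MCC = (TP·TN − FP·FN) / √((TP+FP)(TP+FN)(TN+FP)(TN+FN))
Numerator = 8·15 − 1·9 = 111
Denominator = √(9·17·16·24) = √58752 = 242.3881
MCC = 111 / 242.3881 = 0.458

0.458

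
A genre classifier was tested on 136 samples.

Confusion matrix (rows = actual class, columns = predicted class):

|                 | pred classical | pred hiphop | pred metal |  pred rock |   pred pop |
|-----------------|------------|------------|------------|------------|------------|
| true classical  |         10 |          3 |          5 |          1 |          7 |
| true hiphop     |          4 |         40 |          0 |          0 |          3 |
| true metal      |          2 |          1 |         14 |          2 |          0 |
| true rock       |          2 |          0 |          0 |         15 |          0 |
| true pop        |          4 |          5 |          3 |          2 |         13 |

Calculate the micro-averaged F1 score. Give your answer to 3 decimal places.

0.676

Micro-averaging pools counts across classes: ΣTP=92, ΣFP=44, ΣFN=44.
Micro-F1 score = 2·TP/(2·TP+FP+FN) on pooled counts = 0.676 (equals overall accuracy in single-label multiclass).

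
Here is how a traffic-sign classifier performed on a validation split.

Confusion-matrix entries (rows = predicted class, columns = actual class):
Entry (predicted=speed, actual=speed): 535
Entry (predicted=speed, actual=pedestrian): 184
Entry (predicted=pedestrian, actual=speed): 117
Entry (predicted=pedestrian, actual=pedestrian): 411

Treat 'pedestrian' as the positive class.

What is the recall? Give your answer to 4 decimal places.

Recall = TP/(TP+FN) = 411/(411+184) = 411/595 = 0.6908

0.6908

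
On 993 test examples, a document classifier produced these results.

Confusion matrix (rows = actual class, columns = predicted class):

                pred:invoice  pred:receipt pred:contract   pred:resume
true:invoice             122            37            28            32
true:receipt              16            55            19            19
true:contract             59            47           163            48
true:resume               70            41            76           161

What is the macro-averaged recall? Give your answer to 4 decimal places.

0.5096

Per-class recall (TP/(TP+FN)):
  invoice: TP=122, FN=37+28+32=97 → 122/219 = 0.55708
  receipt: TP=55, FN=16+19+19=54 → 55/109 = 0.50459
  contract: TP=163, FN=59+47+48=154 → 163/317 = 0.51420
  resume: TP=161, FN=70+41+76=187 → 161/348 = 0.46264
Macro-recall = mean = (0.55708 + 0.50459 + 0.51420 + 0.46264) / 4 = 0.5096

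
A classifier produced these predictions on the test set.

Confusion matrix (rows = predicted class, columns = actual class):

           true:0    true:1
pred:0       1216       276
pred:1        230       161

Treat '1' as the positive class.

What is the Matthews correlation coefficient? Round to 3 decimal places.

0.218

MCC = (TP·TN − FP·FN) / √((TP+FP)(TP+FN)(TN+FP)(TN+FN))
Numerator = 161·1216 − 230·276 = 132296
Denominator = √(391·437·1446·1492) = √368633933544 = 607152.3149
MCC = 132296 / 607152.3149 = 0.218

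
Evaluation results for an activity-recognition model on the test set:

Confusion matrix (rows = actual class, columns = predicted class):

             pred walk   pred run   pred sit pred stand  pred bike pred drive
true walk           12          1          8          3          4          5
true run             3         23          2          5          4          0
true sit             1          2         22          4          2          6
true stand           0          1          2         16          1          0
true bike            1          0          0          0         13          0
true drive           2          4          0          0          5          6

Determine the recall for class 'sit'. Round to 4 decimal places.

Take TP from the diagonal, FP from the rest of the 'sit' prediction marginal, FN from the rest of the 'sit' actual marginal.
recall = TP/(TP+FN).
sit: TP=22, FN=1+2+4+2+6=15 → 22/37 = 0.59459

0.5946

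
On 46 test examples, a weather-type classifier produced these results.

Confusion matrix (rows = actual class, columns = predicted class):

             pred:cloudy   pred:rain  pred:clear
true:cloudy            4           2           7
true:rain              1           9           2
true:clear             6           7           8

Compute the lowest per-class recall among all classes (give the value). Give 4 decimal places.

0.3077

Per-class recall (TP/(TP+FN)):
  cloudy: TP=4, FN=2+7=9 → 4/13 = 0.30769
  rain: TP=9, FN=1+2=3 → 9/12 = 0.75000
  clear: TP=8, FN=6+7=13 → 8/21 = 0.38095
Lowest is class 'cloudy' with recall = 0.3077.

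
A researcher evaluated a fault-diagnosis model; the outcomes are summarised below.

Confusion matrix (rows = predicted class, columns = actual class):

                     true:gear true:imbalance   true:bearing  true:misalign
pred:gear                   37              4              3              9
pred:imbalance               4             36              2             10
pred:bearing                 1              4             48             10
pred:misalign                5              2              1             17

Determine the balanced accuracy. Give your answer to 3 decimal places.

Balanced accuracy = mean of per-class recall.
  gear: recall = 37/47 = 0.7872
  imbalance: recall = 36/46 = 0.7826
  bearing: recall = 48/54 = 0.8889
  misalign: recall = 17/46 = 0.3696
Mean = (0.7872 + 0.7826 + 0.8889 + 0.3696) / 4 = 0.707

0.707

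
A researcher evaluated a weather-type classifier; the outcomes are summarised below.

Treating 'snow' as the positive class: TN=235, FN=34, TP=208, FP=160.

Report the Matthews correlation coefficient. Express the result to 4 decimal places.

0.4466

MCC = (TP·TN − FP·FN) / √((TP+FP)(TP+FN)(TN+FP)(TN+FN))
Numerator = 208·235 − 160·34 = 43440
Denominator = √(368·242·395·269) = √9462645280 = 97276.1290
MCC = 43440 / 97276.1290 = 0.4466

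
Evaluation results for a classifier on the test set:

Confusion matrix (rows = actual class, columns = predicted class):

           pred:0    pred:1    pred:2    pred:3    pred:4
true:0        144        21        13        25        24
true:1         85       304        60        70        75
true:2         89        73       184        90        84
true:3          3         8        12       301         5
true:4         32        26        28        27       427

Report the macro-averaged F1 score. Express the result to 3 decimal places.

0.599

Per-class F1 score (2·TP/(2·TP+FP+FN)):
  0: TP=144, FP=85+89+3+32=209, FN=21+13+25+24=83 → 288/580 = 0.4966
  1: TP=304, FP=21+73+8+26=128, FN=85+60+70+75=290 → 608/1026 = 0.5926
  2: TP=184, FP=13+60+12+28=113, FN=89+73+90+84=336 → 368/817 = 0.4504
  3: TP=301, FP=25+70+90+27=212, FN=3+8+12+5=28 → 602/842 = 0.7150
  4: TP=427, FP=24+75+84+5=188, FN=32+26+28+27=113 → 854/1155 = 0.7394
Macro-F1 score = mean = (0.4966 + 0.5926 + 0.4504 + 0.7150 + 0.7394) / 5 = 0.599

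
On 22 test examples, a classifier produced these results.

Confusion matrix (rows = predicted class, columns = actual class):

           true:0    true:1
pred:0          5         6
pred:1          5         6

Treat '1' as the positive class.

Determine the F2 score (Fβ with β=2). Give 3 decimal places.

Fβ = (1+β²)·TP / ((1+β²)·TP + β²·FN + FP), with β²=4
= 5·6 / (5·6 + 4·6 + 5) = 0.508

0.508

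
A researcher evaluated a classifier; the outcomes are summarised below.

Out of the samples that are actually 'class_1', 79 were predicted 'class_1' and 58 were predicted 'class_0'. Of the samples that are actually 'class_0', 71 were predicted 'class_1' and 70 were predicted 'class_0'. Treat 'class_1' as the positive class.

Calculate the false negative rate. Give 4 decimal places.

FNR = FN/(FN+TP) = 58/(58+79) = 0.4234

0.4234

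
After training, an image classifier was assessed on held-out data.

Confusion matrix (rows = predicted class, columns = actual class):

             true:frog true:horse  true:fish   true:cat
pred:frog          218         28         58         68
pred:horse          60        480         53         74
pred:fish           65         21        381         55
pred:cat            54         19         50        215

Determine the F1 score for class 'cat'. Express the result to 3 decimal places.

0.573

One-vs-rest for 'cat': TP = diagonal; FP = other classes predicted 'cat'; FN = 'cat' predicted as other.
F1 score = 2·TP/(2·TP+FP+FN).
cat: TP=215, FP=54+19+50=123, FN=68+74+55=197 → 430/750 = 0.5733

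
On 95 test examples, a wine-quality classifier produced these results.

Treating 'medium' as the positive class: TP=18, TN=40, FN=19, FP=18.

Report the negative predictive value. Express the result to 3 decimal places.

NPV = TN/(TN+FN) = 40/(40+19) = 0.678

0.678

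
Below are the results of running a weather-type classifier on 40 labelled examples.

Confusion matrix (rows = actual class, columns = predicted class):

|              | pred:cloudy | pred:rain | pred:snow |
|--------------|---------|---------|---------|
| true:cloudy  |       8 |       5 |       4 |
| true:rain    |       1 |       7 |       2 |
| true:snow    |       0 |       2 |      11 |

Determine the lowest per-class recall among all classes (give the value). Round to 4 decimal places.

0.4706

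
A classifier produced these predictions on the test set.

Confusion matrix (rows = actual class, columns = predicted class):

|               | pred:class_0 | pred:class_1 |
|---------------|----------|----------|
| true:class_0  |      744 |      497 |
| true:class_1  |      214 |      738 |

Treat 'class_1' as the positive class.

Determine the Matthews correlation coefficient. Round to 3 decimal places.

0.374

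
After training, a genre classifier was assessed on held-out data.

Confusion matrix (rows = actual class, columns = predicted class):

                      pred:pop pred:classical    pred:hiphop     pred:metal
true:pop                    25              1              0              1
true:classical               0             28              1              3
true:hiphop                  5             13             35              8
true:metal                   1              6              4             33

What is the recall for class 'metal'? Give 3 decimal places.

0.750

One-vs-rest for 'metal': TP = diagonal; FP = other classes predicted 'metal'; FN = 'metal' predicted as other.
recall = TP/(TP+FN).
metal: TP=33, FN=1+6+4=11 → 33/44 = 0.7500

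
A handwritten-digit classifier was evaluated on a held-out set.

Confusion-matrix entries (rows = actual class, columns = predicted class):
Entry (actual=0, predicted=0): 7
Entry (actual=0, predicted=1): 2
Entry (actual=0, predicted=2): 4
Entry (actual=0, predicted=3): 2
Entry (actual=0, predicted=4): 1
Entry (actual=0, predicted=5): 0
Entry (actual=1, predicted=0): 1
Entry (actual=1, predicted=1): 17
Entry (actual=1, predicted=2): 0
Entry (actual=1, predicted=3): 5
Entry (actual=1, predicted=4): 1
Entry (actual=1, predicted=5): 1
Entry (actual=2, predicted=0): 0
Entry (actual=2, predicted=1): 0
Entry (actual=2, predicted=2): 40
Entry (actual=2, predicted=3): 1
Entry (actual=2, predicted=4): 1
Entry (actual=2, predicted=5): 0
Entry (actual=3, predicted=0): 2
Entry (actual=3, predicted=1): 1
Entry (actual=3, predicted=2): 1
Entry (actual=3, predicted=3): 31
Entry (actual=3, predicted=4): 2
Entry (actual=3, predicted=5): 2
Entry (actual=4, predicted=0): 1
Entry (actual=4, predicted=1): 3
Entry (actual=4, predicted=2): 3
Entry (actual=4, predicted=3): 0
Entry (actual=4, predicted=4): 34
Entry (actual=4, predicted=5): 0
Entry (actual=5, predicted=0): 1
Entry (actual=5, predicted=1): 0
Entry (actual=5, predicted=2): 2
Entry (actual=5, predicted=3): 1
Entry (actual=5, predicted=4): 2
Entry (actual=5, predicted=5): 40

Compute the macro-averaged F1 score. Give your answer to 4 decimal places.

Per-class F1 score (2·TP/(2·TP+FP+FN)):
  0: TP=7, FP=1+0+2+1+1=5, FN=2+4+2+1+0=9 → 14/28 = 0.50000
  1: TP=17, FP=2+0+1+3+0=6, FN=1+0+5+1+1=8 → 34/48 = 0.70833
  2: TP=40, FP=4+0+1+3+2=10, FN=0+0+1+1+0=2 → 80/92 = 0.86957
  3: TP=31, FP=2+5+1+0+1=9, FN=2+1+1+2+2=8 → 62/79 = 0.78481
  4: TP=34, FP=1+1+1+2+2=7, FN=1+3+3+0+0=7 → 68/82 = 0.82927
  5: TP=40, FP=0+1+0+2+0=3, FN=1+0+2+1+2=6 → 80/89 = 0.89888
Macro-F1 score = mean = (0.50000 + 0.70833 + 0.86957 + 0.78481 + 0.82927 + 0.89888) / 6 = 0.7651

0.7651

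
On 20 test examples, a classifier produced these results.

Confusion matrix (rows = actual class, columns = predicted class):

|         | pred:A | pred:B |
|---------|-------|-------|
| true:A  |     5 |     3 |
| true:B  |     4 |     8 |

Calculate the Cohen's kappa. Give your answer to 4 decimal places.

0.2857

Observed agreement pₒ = trace/N = 13/20 = 0.65000
Expected agreement pₑ = Σ (rowᵢ·colᵢ)/N² = (8·9 + 12·11)/20² = 0.51000
κ = (pₒ − pₑ)/(1 − pₑ) = (0.65000 − 0.51000)/(1 − 0.51000) = 0.2857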